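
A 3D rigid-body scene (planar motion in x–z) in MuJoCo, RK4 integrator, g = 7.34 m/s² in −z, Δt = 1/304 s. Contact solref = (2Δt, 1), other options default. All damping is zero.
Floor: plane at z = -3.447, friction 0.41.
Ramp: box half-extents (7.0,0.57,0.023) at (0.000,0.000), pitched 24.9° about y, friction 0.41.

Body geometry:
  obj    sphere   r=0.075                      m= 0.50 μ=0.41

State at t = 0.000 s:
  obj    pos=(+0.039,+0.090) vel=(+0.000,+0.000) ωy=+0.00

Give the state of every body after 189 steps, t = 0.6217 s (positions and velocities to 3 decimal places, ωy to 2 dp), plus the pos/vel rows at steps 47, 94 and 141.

State at t = 0.6217 s:
  obj    pos=(+0.426,-0.090) vel=(+1.245,-0.578) ωy=+18.30

Key-timestep trajectory:
   step    t(s)  obj.x    obj.z    obj.vx   obj.vz 
     47  0.1546   +0.063  +0.079  +0.310  -0.144
     94  0.3092   +0.135  +0.045  +0.619  -0.287
    141  0.4638   +0.254  -0.010  +0.929  -0.431


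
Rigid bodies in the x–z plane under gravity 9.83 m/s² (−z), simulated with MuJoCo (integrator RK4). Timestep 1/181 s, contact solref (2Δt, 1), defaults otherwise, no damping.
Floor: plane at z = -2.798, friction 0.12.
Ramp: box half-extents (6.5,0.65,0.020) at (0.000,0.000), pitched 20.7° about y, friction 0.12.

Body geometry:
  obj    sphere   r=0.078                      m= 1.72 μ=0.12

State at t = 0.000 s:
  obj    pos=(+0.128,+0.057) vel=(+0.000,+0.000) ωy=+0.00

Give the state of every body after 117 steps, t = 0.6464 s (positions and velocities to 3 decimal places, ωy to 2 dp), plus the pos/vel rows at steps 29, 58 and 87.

State at t = 0.6464 s:
  obj    pos=(+0.613,-0.127) vel=(+1.501,-0.567) ωy=+20.56

Key-timestep trajectory:
   step    t(s)  obj.x    obj.z    obj.vx   obj.vz 
     29  0.1602   +0.158  +0.045  +0.372  -0.141
     58  0.3204   +0.247  +0.011  +0.744  -0.281
     87  0.4807   +0.396  -0.045  +1.116  -0.422


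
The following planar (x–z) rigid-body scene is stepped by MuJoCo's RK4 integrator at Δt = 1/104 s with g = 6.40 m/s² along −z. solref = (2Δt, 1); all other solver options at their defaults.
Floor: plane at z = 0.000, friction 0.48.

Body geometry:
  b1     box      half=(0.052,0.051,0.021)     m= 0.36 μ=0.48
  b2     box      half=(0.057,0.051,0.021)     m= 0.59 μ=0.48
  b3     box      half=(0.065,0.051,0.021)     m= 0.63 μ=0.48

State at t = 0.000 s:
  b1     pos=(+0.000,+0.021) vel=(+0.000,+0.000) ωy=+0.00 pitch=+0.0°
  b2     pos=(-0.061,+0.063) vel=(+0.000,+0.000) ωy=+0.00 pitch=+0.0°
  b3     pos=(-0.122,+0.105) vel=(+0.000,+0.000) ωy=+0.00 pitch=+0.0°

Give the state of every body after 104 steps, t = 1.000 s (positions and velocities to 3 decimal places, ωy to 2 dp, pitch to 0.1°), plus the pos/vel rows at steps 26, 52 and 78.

State at t = 1.000 s:
  b1     pos=(+0.002,+0.021) vel=(+0.001,+0.000) ωy=+0.00 pitch=+0.0°
  b2     pos=(-0.071,+0.052) vel=(+0.000,-0.001) ωy=+0.02 pitch=-38.7°
  b3     pos=(-0.139,+0.055) vel=(+0.000,+0.000) ωy=+0.01 pitch=-36.1°

Key-timestep trajectory:
   step    t(s)  b1.x    b1.z    b1.vx   b1.vz   b2.x    b2.z    b2.vx   b2.vz   b3.x    b3.z    b3.vx   b3.vz 
     26  0.2500   +0.001  +0.021  +0.003  +0.003   -0.071  +0.052  +0.002  +0.005   -0.139  +0.055  +0.006  +0.025
     52  0.5000   +0.001  +0.021  +0.001  +0.000   -0.071  +0.052  +0.000  -0.001   -0.139  +0.055  +0.000  +0.000
     78  0.7500   +0.001  +0.021  +0.001  +0.000   -0.071  +0.052  +0.000  -0.001   -0.139  +0.055  +0.000  +0.000


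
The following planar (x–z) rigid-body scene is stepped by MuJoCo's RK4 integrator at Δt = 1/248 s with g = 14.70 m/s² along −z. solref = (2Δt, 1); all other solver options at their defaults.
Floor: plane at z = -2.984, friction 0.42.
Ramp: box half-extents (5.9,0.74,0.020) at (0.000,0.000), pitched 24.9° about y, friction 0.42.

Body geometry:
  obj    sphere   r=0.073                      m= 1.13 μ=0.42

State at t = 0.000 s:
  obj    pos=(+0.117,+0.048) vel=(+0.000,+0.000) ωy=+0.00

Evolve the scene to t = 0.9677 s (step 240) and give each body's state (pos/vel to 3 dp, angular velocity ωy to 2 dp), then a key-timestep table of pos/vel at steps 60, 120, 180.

State at t = 0.9677 s:
  obj    pos=(+1.995,-0.823) vel=(+3.881,-1.801) ωy=+58.60

Key-timestep trajectory:
   step    t(s)  obj.x    obj.z    obj.vx   obj.vz 
     60  0.2419   +0.234  -0.006  +0.970  -0.450
    120  0.4839   +0.587  -0.170  +1.940  -0.901
    180  0.7258   +1.173  -0.442  +2.911  -1.351


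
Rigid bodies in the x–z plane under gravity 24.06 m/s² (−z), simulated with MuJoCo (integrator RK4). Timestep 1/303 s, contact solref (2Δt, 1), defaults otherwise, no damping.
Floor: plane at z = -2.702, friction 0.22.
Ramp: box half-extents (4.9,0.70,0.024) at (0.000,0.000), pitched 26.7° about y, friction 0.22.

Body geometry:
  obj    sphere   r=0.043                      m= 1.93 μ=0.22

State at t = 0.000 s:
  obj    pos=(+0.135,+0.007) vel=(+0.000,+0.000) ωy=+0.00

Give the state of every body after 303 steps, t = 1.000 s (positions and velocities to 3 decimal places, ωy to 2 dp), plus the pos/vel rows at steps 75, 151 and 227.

State at t = 1.000 s:
  obj    pos=(+3.585,-1.728) vel=(+6.899,-3.470) ωy=+179.55

Key-timestep trajectory:
   step    t(s)  obj.x    obj.z    obj.vx   obj.vz 
     75  0.2475   +0.346  -0.099  +1.708  -0.859
    151  0.4983   +0.992  -0.424  +3.438  -1.729
    227  0.7492   +2.071  -0.967  +5.169  -2.599


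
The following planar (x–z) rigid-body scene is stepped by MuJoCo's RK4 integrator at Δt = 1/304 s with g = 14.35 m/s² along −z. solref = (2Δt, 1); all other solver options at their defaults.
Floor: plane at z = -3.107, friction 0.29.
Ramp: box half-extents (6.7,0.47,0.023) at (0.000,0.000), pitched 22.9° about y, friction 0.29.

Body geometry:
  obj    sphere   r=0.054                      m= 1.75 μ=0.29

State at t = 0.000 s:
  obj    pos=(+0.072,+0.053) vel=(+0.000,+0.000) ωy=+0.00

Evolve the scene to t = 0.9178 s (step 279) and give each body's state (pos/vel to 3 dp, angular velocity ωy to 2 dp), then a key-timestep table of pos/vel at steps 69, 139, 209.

State at t = 0.9178 s:
  obj    pos=(+1.620,-0.601) vel=(+3.372,-1.424) ωy=+67.78

Key-timestep trajectory:
   step    t(s)  obj.x    obj.z    obj.vx   obj.vz 
     69  0.2270   +0.167  +0.013  +0.834  -0.352
    139  0.4572   +0.456  -0.109  +1.680  -0.710
    209  0.6875   +0.940  -0.314  +2.526  -1.067


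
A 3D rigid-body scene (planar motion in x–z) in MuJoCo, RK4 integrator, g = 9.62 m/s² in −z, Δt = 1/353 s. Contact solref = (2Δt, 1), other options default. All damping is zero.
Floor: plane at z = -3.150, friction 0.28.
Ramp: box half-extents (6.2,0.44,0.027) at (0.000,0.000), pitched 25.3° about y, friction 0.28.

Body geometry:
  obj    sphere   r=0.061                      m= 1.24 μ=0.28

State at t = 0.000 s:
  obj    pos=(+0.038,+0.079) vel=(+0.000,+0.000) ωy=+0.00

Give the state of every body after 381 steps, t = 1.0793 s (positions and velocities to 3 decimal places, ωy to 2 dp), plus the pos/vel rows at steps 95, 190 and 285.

State at t = 1.0793 s:
  obj    pos=(+1.585,-0.652) vel=(+2.866,-1.355) ωy=+51.95

Key-timestep trajectory:
   step    t(s)  obj.x    obj.z    obj.vx   obj.vz 
     95  0.2691   +0.134  +0.034  +0.715  -0.338
    190  0.5382   +0.423  -0.102  +1.429  -0.676
    285  0.8074   +0.903  -0.330  +2.144  -1.013


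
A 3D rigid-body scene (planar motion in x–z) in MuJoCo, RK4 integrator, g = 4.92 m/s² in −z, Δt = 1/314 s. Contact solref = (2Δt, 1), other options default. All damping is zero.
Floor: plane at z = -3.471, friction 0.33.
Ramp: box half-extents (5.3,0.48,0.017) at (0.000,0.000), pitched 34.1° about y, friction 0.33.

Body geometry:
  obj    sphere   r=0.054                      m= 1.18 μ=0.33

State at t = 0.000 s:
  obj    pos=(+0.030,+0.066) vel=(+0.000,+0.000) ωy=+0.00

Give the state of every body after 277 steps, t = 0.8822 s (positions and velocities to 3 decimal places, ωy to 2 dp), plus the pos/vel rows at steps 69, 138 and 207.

State at t = 0.8822 s:
  obj    pos=(+0.665,-0.364) vel=(+1.439,-0.974) ωy=+32.18

Key-timestep trajectory:
   step    t(s)  obj.x    obj.z    obj.vx   obj.vz 
     69  0.2197   +0.069  +0.039  +0.359  -0.243
    138  0.4395   +0.187  -0.041  +0.717  -0.486
    207  0.6592   +0.384  -0.175  +1.076  -0.728


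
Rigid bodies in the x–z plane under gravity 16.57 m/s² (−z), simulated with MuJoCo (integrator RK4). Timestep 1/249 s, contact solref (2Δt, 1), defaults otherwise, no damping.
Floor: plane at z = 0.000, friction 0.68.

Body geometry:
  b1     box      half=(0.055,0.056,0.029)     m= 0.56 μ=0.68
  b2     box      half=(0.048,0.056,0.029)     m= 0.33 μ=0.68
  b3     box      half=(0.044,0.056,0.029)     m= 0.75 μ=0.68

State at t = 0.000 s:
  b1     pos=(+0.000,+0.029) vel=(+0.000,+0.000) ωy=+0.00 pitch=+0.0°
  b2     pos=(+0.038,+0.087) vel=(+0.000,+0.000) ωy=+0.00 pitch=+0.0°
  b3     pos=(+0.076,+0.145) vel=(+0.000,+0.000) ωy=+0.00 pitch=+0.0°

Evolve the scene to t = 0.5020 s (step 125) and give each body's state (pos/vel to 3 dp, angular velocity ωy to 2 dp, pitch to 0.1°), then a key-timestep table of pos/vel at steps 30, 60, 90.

State at t = 0.5020 s:
  b1     pos=(+0.000,+0.029) vel=(+0.000,+0.000) ωy=+0.00 pitch=+0.0°
  b2     pos=(+0.091,+0.048) vel=(+0.000,+0.000) ωy=+0.00 pitch=+90.0°
  b3     pos=(+0.246,+0.029) vel=(+0.000,+0.000) ωy=+0.00 pitch=+180.0°

Key-timestep trajectory:
   step    t(s)  b1.x    b1.z    b1.vx   b1.vz   b2.x    b2.z    b2.vx   b2.vz   b3.x    b3.z    b3.vx   b3.vz 
     30  0.1205   +0.000  +0.029  -0.001  +0.000   +0.044  +0.090  +0.125  +0.045   +0.093  +0.139  +0.324  -0.150
     60  0.2410   +0.000  +0.029  +0.000  +0.000   +0.079  +0.079  +0.411  -0.598   +0.154  +0.059  +0.568  -1.498
     90  0.3614   +0.000  +0.029  +0.000  +0.000   +0.091  +0.048  +0.000  +0.000   +0.220  +0.049  +0.527  -0.229


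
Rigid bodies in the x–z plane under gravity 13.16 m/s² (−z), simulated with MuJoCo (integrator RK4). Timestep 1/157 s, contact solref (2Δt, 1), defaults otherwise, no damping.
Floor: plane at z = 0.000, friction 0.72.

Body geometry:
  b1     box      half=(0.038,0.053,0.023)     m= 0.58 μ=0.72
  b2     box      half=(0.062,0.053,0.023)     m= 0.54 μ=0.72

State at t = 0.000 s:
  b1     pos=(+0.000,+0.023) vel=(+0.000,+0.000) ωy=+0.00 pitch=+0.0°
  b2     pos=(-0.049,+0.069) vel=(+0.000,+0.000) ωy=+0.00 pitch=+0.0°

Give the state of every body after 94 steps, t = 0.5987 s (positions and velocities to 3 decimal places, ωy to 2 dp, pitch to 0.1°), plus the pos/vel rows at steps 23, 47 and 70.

State at t = 0.5987 s:
  b1     pos=(+0.000,+0.023) vel=(+0.001,+0.000) ωy=+0.00 pitch=+0.0°
  b2     pos=(-0.060,+0.057) vel=(+0.000,-0.001) ωy=+0.02 pitch=-39.8°

Key-timestep trajectory:
   step    t(s)  b1.x    b1.z    b1.vx   b1.vz   b2.x    b2.z    b2.vx   b2.vz 
     23  0.1465   +0.000  +0.023  +0.000  +0.000   -0.064  +0.057  -0.075  +0.114
     47  0.2994   +0.000  +0.023  +0.001  +0.000   -0.060  +0.057  +0.002  +0.004
     70  0.4459   +0.000  +0.023  +0.001  +0.000   -0.060  +0.057  +0.000  -0.001


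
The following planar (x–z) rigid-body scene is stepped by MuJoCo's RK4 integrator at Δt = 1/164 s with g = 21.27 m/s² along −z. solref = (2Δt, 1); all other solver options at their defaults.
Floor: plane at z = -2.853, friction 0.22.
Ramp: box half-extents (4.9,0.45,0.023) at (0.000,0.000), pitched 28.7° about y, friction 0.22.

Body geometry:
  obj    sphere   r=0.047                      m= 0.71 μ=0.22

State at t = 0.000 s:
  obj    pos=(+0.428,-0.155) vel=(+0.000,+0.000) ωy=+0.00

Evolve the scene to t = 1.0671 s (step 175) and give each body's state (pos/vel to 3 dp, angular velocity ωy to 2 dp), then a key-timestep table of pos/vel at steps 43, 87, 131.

State at t = 1.0671 s:
  obj    pos=(+4.072,-2.150) vel=(+6.829,-3.739) ωy=+165.60

Key-timestep trajectory:
   step    t(s)  obj.x    obj.z    obj.vx   obj.vz 
     43  0.2622   +0.648  -0.275  +1.678  -0.919
     87  0.5305   +1.329  -0.648  +3.395  -1.859
    131  0.7988   +2.470  -1.273  +5.112  -2.799


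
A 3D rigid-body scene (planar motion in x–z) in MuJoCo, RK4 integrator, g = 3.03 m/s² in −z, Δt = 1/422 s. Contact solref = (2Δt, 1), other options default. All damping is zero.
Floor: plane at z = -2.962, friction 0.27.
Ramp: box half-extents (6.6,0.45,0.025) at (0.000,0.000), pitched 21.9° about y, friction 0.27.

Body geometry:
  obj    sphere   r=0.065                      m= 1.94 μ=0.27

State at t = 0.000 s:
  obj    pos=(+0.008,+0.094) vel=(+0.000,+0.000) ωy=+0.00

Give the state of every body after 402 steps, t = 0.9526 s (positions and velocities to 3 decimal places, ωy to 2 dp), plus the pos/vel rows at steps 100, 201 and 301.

State at t = 0.9526 s:
  obj    pos=(+0.348,-0.043) vel=(+0.714,-0.287) ωy=+11.83

Key-timestep trajectory:
   step    t(s)  obj.x    obj.z    obj.vx   obj.vz 
    100  0.2370   +0.029  +0.085  +0.178  -0.071
    201  0.4763   +0.093  +0.060  +0.357  -0.143
    301  0.7133   +0.198  +0.017  +0.534  -0.215


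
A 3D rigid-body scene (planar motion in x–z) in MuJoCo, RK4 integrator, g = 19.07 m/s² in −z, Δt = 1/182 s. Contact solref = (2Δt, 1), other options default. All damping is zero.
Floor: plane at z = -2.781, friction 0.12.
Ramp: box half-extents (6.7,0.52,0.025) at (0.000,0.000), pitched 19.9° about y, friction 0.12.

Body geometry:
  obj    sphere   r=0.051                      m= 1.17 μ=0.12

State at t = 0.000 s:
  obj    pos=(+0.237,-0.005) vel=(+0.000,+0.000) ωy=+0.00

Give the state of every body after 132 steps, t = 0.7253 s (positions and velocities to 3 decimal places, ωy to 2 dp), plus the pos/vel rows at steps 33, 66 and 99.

State at t = 0.7253 s:
  obj    pos=(+1.384,-0.420) vel=(+3.162,-1.145) ωy=+65.91

Key-timestep trajectory:
   step    t(s)  obj.x    obj.z    obj.vx   obj.vz 
     33  0.1813   +0.309  -0.031  +0.791  -0.286
     66  0.3626   +0.524  -0.109  +1.581  -0.572
     99  0.5440   +0.882  -0.239  +2.372  -0.859


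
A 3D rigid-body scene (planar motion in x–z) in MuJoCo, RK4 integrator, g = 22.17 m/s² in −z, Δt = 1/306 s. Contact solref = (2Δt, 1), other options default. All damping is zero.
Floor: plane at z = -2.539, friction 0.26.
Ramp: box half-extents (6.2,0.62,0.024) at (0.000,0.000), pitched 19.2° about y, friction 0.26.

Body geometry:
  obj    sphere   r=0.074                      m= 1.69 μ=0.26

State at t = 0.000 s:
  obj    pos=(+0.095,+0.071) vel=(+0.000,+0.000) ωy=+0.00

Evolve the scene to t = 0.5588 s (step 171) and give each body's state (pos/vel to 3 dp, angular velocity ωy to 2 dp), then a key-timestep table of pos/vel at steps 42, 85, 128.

State at t = 0.5588 s:
  obj    pos=(+0.863,-0.197) vel=(+2.748,-0.957) ωy=+39.32

Key-timestep trajectory:
   step    t(s)  obj.x    obj.z    obj.vx   obj.vz 
     42  0.1373   +0.141  +0.055  +0.675  -0.235
     85  0.2778   +0.285  +0.005  +1.366  -0.476
    128  0.4183   +0.525  -0.079  +2.057  -0.716


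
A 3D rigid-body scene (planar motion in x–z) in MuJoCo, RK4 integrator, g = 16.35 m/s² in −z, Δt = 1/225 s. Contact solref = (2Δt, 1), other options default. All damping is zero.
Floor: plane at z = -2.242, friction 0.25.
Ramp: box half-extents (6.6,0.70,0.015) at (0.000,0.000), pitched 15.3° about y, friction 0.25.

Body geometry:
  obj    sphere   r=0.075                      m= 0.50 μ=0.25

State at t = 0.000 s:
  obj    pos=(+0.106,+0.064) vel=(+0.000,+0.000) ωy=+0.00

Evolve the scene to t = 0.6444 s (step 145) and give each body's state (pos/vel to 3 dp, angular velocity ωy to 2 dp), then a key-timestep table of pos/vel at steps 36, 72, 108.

State at t = 0.6444 s:
  obj    pos=(+0.723,-0.105) vel=(+1.916,-0.524) ωy=+26.47

Key-timestep trajectory:
   step    t(s)  obj.x    obj.z    obj.vx   obj.vz 
     36  0.1600   +0.144  +0.054  +0.476  -0.130
     72  0.3200   +0.258  +0.023  +0.951  -0.260
    108  0.4800   +0.449  -0.029  +1.427  -0.390


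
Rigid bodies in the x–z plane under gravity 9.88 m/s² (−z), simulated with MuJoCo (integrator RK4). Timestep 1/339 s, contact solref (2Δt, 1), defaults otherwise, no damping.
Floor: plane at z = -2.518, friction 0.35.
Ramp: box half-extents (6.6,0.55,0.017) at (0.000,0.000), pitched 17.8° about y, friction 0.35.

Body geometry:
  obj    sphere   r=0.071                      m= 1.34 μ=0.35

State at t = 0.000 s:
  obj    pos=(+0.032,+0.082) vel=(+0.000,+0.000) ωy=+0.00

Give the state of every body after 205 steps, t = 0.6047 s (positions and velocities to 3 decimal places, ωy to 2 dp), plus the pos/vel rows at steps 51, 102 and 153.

State at t = 0.6047 s:
  obj    pos=(+0.408,-0.038) vel=(+1.242,-0.399) ωy=+18.37

Key-timestep trajectory:
   step    t(s)  obj.x    obj.z    obj.vx   obj.vz 
     51  0.1504   +0.055  +0.075  +0.309  -0.099
    102  0.3009   +0.125  +0.052  +0.618  -0.198
    153  0.4513   +0.241  +0.015  +0.927  -0.298


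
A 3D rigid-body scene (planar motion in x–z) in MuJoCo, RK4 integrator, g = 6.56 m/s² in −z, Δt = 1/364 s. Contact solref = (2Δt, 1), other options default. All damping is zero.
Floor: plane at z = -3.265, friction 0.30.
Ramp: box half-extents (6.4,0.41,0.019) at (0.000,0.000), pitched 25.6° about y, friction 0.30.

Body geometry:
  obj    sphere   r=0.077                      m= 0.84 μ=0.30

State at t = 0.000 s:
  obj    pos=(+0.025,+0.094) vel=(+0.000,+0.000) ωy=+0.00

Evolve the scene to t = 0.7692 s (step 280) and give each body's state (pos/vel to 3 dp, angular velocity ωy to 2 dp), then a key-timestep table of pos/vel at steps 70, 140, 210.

State at t = 0.7692 s:
  obj    pos=(+0.565,-0.164) vel=(+1.405,-0.673) ωy=+20.22

Key-timestep trajectory:
   step    t(s)  obj.x    obj.z    obj.vx   obj.vz 
     70  0.1923   +0.059  +0.078  +0.351  -0.168
    140  0.3846   +0.160  +0.030  +0.702  -0.336
    210  0.5769   +0.329  -0.051  +1.053  -0.505


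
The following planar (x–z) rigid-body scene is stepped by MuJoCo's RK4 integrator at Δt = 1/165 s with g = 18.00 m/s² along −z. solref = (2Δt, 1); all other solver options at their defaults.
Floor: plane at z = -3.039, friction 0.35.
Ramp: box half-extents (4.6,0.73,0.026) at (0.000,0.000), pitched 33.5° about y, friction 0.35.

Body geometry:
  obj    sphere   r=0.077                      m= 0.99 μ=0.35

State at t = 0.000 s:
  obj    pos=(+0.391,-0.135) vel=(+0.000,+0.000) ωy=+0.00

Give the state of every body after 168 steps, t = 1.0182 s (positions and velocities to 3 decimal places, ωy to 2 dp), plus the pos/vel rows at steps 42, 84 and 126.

State at t = 1.0182 s:
  obj    pos=(+3.459,-2.166) vel=(+6.025,-3.988) ωy=+93.82

Key-timestep trajectory:
   step    t(s)  obj.x    obj.z    obj.vx   obj.vz 
     42  0.2545   +0.583  -0.262  +1.507  -0.997
     84  0.5091   +1.158  -0.643  +3.013  -1.994
    126  0.7636   +2.117  -1.277  +4.519  -2.991


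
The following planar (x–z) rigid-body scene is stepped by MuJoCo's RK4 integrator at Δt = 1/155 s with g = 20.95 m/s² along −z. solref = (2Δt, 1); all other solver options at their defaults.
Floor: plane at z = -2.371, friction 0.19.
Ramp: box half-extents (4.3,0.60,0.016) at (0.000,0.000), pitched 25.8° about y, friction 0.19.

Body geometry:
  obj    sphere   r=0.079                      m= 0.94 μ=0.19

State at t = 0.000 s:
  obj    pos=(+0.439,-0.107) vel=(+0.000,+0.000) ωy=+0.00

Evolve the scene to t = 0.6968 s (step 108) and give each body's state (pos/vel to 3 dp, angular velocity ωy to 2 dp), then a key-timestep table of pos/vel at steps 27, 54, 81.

State at t = 0.6968 s:
  obj    pos=(+1.863,-0.795) vel=(+4.086,-1.975) ωy=+57.42

Key-timestep trajectory:
   step    t(s)  obj.x    obj.z    obj.vx   obj.vz 
     27  0.1742   +0.528  -0.150  +1.022  -0.494
     54  0.3484   +0.795  -0.279  +2.044  -0.988
     81  0.5226   +1.240  -0.494  +3.065  -1.482


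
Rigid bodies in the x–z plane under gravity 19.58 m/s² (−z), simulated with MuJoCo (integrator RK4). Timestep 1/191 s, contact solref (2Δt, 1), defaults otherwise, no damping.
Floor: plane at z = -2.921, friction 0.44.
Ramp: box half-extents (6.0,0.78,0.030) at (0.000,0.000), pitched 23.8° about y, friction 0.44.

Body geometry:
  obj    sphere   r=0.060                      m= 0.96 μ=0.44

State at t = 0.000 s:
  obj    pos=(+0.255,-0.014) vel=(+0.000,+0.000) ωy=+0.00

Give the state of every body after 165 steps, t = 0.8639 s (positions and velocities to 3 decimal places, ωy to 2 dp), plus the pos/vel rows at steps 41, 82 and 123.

State at t = 0.8639 s:
  obj    pos=(+2.182,-0.864) vel=(+4.461,-1.967) ωy=+81.25

Key-timestep trajectory:
   step    t(s)  obj.x    obj.z    obj.vx   obj.vz 
     41  0.2147   +0.374  -0.067  +1.109  -0.489
     82  0.4293   +0.731  -0.224  +2.217  -0.978
    123  0.6440   +1.326  -0.486  +3.325  -1.467


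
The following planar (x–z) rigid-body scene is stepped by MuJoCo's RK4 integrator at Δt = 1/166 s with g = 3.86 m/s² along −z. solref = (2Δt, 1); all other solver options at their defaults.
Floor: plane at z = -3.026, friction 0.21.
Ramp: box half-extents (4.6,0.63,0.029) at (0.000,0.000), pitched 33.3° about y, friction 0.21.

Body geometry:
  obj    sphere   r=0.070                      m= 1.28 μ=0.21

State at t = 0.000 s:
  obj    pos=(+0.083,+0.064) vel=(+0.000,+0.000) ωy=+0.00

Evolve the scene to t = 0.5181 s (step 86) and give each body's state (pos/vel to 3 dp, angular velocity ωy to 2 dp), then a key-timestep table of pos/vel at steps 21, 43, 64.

State at t = 0.5181 s:
  obj    pos=(+0.253,-0.048) vel=(+0.656,-0.431) ωy=+11.20

Key-timestep trajectory:
   step    t(s)  obj.x    obj.z    obj.vx   obj.vz 
     21  0.1265   +0.093  +0.057  +0.160  -0.105
     43  0.2590   +0.125  +0.036  +0.328  -0.215
     64  0.3855   +0.177  +0.002  +0.488  -0.321


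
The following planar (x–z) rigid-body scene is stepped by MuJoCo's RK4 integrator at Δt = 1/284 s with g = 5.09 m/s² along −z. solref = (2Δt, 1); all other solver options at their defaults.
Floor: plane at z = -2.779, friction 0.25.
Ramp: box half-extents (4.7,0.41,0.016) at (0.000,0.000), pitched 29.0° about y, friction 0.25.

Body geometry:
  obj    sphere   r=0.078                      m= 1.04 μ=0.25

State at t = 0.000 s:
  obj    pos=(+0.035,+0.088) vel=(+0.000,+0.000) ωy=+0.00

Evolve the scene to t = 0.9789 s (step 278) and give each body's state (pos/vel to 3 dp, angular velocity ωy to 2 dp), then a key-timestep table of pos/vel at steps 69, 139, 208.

State at t = 0.9789 s:
  obj    pos=(+0.774,-0.321) vel=(+1.509,-0.837) ωy=+22.12

Key-timestep trajectory:
   step    t(s)  obj.x    obj.z    obj.vx   obj.vz 
     69  0.2430   +0.081  +0.063  +0.375  -0.208
    139  0.4894   +0.220  -0.014  +0.755  -0.418
    208  0.7324   +0.449  -0.141  +1.129  -0.626


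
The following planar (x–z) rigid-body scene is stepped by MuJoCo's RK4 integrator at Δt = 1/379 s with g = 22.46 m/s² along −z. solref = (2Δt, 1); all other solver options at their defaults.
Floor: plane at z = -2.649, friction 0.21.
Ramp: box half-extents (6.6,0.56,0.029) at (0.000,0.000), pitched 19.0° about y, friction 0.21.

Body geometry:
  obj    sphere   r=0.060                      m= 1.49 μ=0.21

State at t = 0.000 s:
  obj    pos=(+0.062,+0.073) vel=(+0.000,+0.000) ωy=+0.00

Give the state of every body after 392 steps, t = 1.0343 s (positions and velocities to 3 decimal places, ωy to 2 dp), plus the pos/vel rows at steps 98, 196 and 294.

State at t = 1.0343 s:
  obj    pos=(+2.704,-0.837) vel=(+5.108,-1.759) ωy=+90.03

Key-timestep trajectory:
   step    t(s)  obj.x    obj.z    obj.vx   obj.vz 
     98  0.2586   +0.227  +0.016  +1.277  -0.440
    196  0.5172   +0.722  -0.155  +2.554  -0.879
    294  0.7757   +1.548  -0.439  +3.831  -1.319


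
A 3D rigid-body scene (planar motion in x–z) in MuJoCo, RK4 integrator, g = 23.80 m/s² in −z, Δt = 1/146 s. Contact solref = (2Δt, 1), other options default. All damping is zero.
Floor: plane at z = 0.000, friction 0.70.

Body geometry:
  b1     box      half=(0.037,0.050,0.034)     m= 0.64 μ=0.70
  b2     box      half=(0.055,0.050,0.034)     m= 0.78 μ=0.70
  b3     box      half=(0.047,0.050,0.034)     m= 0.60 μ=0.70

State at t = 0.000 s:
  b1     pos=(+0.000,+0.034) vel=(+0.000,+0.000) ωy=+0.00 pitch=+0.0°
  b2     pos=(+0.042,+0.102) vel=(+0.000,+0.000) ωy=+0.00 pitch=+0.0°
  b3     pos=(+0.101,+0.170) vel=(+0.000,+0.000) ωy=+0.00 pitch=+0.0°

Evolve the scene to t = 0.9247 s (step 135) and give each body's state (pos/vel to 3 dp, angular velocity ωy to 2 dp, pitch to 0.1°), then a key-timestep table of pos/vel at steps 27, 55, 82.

State at t = 0.9247 s:
  b1     pos=(+0.000,+0.034) vel=(+0.000,+0.000) ωy=+0.00 pitch=+0.0°
  b2     pos=(+0.090,+0.055) vel=(+0.000,+0.000) ωy=+0.00 pitch=+90.0°
  b3     pos=(+0.206,+0.047) vel=(+0.000,+0.000) ωy=+0.00 pitch=+90.0°

Key-timestep trajectory:
   step    t(s)  b1.x    b1.z    b1.vx   b1.vz   b2.x    b2.z    b2.vx   b2.vz   b3.x    b3.z    b3.vx   b3.vz 
     27  0.1849   +0.000  +0.034  +0.000  +0.000   +0.096  +0.056  +0.367  +0.247   +0.207  +0.045  +0.603  +0.162
     55  0.3767   +0.000  +0.034  +0.000  +0.000   +0.086  +0.054  -0.273  +0.057   +0.238  +0.058  +0.006  +0.000
     82  0.5616   +0.000  +0.034  +0.000  +0.000   +0.090  +0.055  +0.003  +0.009   +0.218  +0.053  -0.370  -0.127


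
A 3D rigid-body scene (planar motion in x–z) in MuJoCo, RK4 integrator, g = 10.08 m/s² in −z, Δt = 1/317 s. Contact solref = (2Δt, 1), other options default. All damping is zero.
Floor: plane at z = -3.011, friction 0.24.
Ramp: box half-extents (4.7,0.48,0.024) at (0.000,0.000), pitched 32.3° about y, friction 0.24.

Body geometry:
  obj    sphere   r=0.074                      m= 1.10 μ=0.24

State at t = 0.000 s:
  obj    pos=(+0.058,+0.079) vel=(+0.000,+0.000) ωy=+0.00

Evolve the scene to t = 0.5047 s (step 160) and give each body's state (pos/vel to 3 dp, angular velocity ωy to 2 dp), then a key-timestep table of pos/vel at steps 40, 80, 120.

State at t = 0.5047 s:
  obj    pos=(+0.472,-0.183) vel=(+1.642,-1.038) ωy=+26.23

Key-timestep trajectory:
   step    t(s)  obj.x    obj.z    obj.vx   obj.vz 
     40  0.1262   +0.084  +0.063  +0.411  -0.260
     80  0.2524   +0.162  +0.014  +0.821  -0.519
    120  0.3785   +0.291  -0.068  +1.231  -0.778


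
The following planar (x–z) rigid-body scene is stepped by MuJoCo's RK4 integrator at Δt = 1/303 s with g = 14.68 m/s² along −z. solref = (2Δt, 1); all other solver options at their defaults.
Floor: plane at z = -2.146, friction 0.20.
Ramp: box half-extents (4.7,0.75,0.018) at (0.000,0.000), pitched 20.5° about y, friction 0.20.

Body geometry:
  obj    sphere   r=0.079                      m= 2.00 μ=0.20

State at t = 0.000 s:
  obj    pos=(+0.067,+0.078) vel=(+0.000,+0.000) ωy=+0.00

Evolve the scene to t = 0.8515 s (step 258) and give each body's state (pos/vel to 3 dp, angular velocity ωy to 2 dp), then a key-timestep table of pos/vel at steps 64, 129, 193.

State at t = 0.8515 s:
  obj    pos=(+1.314,-0.388) vel=(+2.929,-1.095) ωy=+39.57

Key-timestep trajectory:
   step    t(s)  obj.x    obj.z    obj.vx   obj.vz 
     64  0.2112   +0.144  +0.050  +0.727  -0.272
    129  0.4257   +0.379  -0.038  +1.465  -0.548
    193  0.6370   +0.765  -0.182  +2.191  -0.819


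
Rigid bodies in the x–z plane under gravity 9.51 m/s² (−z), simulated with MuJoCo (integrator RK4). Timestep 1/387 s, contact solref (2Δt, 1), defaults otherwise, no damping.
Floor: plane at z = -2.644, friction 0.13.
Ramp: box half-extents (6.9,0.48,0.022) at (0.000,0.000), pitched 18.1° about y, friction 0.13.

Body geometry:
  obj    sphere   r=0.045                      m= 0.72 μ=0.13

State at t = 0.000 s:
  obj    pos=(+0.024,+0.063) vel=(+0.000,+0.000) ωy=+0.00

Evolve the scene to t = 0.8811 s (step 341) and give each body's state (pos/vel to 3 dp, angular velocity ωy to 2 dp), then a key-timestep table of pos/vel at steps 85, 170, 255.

State at t = 0.8811 s:
  obj    pos=(+0.803,-0.192) vel=(+1.768,-0.578) ωy=+41.32

Key-timestep trajectory:
   step    t(s)  obj.x    obj.z    obj.vx   obj.vz 
     85  0.2196   +0.072  +0.047  +0.441  -0.144
    170  0.4393   +0.218  -0.001  +0.881  -0.288
    255  0.6589   +0.459  -0.080  +1.322  -0.432


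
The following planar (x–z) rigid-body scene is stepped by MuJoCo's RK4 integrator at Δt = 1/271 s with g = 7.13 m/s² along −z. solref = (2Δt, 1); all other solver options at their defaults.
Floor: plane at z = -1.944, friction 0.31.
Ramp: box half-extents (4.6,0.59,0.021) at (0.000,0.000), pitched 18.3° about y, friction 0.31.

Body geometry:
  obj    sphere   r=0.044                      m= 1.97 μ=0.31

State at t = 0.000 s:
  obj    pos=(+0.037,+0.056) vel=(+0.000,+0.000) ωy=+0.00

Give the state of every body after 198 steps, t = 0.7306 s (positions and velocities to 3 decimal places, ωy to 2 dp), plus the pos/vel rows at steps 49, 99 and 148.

State at t = 0.7306 s:
  obj    pos=(+0.442,-0.078) vel=(+1.109,-0.367) ωy=+26.55

Key-timestep trajectory:
   step    t(s)  obj.x    obj.z    obj.vx   obj.vz 
     49  0.1808   +0.062  +0.048  +0.275  -0.091
     99  0.3653   +0.138  +0.023  +0.555  -0.183
    148  0.5461   +0.264  -0.019  +0.829  -0.274


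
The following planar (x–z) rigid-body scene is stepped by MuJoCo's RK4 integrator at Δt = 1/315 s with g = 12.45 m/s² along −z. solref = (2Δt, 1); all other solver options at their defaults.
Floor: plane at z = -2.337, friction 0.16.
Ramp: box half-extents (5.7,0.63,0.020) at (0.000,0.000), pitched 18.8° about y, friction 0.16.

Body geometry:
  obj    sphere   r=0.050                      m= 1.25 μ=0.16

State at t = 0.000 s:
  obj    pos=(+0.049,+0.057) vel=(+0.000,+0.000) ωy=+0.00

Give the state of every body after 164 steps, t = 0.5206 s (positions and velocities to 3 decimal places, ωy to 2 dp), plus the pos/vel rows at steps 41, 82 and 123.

State at t = 0.5206 s:
  obj    pos=(+0.417,-0.068) vel=(+1.413,-0.481) ωy=+29.83

Key-timestep trajectory:
   step    t(s)  obj.x    obj.z    obj.vx   obj.vz 
     41  0.1302   +0.072  +0.049  +0.353  -0.120
     82  0.2603   +0.141  +0.026  +0.706  -0.240
    123  0.3905   +0.256  -0.013  +1.059  -0.361


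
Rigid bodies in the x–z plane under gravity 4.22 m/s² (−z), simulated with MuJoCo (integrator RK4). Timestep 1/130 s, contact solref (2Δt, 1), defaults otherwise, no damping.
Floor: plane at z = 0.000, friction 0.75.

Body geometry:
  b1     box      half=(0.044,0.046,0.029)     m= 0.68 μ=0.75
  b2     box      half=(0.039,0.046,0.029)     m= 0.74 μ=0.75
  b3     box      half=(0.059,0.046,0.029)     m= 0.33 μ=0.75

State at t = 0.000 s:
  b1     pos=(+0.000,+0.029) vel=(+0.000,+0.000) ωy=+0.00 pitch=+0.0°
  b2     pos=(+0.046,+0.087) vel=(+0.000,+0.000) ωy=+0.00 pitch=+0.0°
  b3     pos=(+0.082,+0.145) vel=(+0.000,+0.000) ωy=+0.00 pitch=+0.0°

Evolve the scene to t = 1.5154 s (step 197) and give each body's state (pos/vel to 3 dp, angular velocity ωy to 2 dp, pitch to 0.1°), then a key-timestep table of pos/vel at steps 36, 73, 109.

State at t = 1.5154 s:
  b1     pos=(+0.000,+0.029) vel=(+0.000,+0.000) ωy=+0.00 pitch=+0.0°
  b2     pos=(+0.082,+0.039) vel=(+0.000,+0.000) ωy=+0.00 pitch=+90.0°
  b3     pos=(+0.273,+0.029) vel=(+0.000,+0.000) ωy=+0.00 pitch=+180.0°

Key-timestep trajectory:
   step    t(s)  b1.x    b1.z    b1.vx   b1.vz   b2.x    b2.z    b2.vx   b2.vz   b3.x    b3.z    b3.vx   b3.vz 
     36  0.2769   +0.000  +0.029  +0.000  +0.000   +0.063  +0.080  +0.134  -0.108   +0.127  +0.106  +0.298  -0.452
     73  0.5615   +0.000  +0.029  +0.000  +0.000   +0.082  +0.039  -0.001  +0.004   +0.198  +0.064  +0.149  +0.040
    109  0.8385   +0.000  +0.029  +0.000  +0.000   +0.082  +0.039  +0.000  +0.000   +0.236  +0.061  +0.192  -0.069


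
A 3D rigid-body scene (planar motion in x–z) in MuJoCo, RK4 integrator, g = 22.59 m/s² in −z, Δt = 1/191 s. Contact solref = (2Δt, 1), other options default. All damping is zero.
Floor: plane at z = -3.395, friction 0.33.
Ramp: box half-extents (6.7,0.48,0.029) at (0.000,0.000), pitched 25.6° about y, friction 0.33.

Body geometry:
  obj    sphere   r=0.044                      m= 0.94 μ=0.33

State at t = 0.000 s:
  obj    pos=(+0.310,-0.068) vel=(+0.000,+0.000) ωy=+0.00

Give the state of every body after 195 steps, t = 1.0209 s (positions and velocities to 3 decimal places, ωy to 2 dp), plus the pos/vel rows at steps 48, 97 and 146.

State at t = 1.0209 s:
  obj    pos=(+3.587,-1.638) vel=(+6.419,-3.075) ωy=+161.75

Key-timestep trajectory:
   step    t(s)  obj.x    obj.z    obj.vx   obj.vz 
     48  0.2513   +0.509  -0.163  +1.580  -0.757
     97  0.5079   +1.121  -0.456  +3.193  -1.530
    146  0.7644   +2.147  -0.948  +4.806  -2.303


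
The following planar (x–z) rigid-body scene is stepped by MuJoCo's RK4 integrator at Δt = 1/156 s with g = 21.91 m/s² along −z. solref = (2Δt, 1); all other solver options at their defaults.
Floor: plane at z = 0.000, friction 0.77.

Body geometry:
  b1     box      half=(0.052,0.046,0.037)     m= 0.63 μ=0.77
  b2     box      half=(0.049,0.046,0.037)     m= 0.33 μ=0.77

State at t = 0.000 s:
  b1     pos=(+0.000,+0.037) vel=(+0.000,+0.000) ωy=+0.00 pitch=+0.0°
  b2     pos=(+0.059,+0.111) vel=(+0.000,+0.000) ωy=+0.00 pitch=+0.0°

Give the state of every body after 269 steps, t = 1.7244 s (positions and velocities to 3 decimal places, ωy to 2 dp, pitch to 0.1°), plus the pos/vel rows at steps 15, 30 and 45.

State at t = 1.7244 s:
  b1     pos=(+0.000,+0.037) vel=(+0.000,+0.000) ωy=+0.00 pitch=+0.0°
  b2     pos=(+0.106,+0.049) vel=(+0.000,+0.000) ωy=+0.00 pitch=+90.0°

Key-timestep trajectory:
   step    t(s)  b1.x    b1.z    b1.vx   b1.vz   b2.x    b2.z    b2.vx   b2.vz 
     15  0.0962   +0.000  +0.037  -0.001  +0.001   +0.071  +0.107  +0.267  -0.191
     30  0.1923   +0.000  +0.037  +0.000  +0.000   +0.110  +0.045  +0.400  +0.030
     45  0.2885   +0.000  +0.037  +0.000  +0.000   +0.107  +0.050  -0.324  -0.245


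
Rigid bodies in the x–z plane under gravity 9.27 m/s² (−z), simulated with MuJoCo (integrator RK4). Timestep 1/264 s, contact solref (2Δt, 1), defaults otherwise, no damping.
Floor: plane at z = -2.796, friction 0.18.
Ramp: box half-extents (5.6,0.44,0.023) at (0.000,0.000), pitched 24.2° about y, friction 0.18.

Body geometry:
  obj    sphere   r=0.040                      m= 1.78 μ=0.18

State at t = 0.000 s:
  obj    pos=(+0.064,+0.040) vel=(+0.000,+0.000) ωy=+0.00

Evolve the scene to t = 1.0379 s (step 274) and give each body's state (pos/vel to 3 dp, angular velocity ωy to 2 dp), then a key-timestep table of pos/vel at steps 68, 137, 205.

State at t = 1.0379 s:
  obj    pos=(+1.398,-0.559) vel=(+2.570,-1.155) ωy=+70.41

Key-timestep trajectory:
   step    t(s)  obj.x    obj.z    obj.vx   obj.vz 
     68  0.2576   +0.146  +0.003  +0.638  -0.287
    137  0.5189   +0.398  -0.110  +1.285  -0.577
    205  0.7765   +0.811  -0.295  +1.923  -0.864


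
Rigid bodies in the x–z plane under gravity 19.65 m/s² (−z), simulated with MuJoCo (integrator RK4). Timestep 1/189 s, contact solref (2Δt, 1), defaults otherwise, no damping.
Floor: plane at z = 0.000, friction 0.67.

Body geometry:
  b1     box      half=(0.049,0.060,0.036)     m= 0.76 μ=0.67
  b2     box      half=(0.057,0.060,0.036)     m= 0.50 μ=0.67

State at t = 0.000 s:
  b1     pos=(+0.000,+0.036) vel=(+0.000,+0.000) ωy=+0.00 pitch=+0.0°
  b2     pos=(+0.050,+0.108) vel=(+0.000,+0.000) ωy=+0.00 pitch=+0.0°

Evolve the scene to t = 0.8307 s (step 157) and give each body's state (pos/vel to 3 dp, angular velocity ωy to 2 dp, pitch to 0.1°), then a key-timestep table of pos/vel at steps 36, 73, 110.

State at t = 0.8307 s:
  b1     pos=(+0.000,+0.036) vel=(+0.000,+0.000) ωy=+0.00 pitch=+0.0°
  b2     pos=(+0.100,+0.057) vel=(+0.000,+0.000) ωy=+0.00 pitch=+90.0°

Key-timestep trajectory:
   step    t(s)  b1.x    b1.z    b1.vx   b1.vz   b2.x    b2.z    b2.vx   b2.vz 
     36  0.1905   +0.000  +0.036  +0.000  +0.000   +0.060  +0.106  +0.164  -0.049
     73  0.3862   +0.000  +0.036  +0.000  +0.000   +0.121  +0.066  +0.153  +0.037
    110  0.5820   +0.000  +0.036  +0.000  +0.000   +0.098  +0.057  -0.220  +0.097


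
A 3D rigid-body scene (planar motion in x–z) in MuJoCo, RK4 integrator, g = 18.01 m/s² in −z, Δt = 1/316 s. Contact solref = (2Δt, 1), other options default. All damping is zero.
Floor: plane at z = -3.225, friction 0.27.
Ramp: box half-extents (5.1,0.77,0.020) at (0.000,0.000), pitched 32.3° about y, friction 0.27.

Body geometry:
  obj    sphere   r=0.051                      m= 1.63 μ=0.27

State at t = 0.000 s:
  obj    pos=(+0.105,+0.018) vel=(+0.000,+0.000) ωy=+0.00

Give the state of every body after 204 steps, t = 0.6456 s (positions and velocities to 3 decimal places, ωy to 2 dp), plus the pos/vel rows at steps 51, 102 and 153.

State at t = 0.6456 s:
  obj    pos=(+1.316,-0.748) vel=(+3.751,-2.371) ωy=+86.99

Key-timestep trajectory:
   step    t(s)  obj.x    obj.z    obj.vx   obj.vz 
     51  0.1614   +0.181  -0.030  +0.938  -0.593
    102  0.3228   +0.408  -0.174  +1.876  -1.186
    153  0.4842   +0.786  -0.413  +2.813  -1.779


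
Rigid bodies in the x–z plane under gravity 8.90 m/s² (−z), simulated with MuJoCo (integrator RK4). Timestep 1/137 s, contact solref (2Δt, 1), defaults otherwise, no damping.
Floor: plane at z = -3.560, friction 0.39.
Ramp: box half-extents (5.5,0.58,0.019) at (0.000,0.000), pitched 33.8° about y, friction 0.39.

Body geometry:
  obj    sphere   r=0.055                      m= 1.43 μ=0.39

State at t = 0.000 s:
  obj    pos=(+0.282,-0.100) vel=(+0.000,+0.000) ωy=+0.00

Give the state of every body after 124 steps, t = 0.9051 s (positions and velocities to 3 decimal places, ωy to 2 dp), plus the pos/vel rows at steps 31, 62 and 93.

State at t = 0.9051 s:
  obj    pos=(+1.486,-0.906) vel=(+2.660,-1.781) ωy=+58.18

Key-timestep trajectory:
   step    t(s)  obj.x    obj.z    obj.vx   obj.vz 
     31  0.2263   +0.357  -0.150  +0.665  -0.445
     62  0.4526   +0.583  -0.301  +1.330  -0.890
     93  0.6788   +0.959  -0.553  +1.995  -1.336


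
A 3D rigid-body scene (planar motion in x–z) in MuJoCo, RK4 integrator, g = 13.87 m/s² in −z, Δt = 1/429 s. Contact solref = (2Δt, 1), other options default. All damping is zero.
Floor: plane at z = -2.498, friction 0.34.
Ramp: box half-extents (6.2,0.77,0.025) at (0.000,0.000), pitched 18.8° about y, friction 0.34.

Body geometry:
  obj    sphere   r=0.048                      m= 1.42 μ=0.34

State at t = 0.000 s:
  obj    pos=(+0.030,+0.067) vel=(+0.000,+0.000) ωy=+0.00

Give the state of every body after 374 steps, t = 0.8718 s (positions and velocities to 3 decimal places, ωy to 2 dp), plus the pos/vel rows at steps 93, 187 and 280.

State at t = 0.8718 s:
  obj    pos=(+1.179,-0.324) vel=(+2.635,-0.897) ωy=+57.98

Key-timestep trajectory:
   step    t(s)  obj.x    obj.z    obj.vx   obj.vz 
     93  0.2168   +0.101  +0.043  +0.655  -0.223
    187  0.4359   +0.317  -0.031  +1.318  -0.449
    280  0.6527   +0.674  -0.152  +1.973  -0.672


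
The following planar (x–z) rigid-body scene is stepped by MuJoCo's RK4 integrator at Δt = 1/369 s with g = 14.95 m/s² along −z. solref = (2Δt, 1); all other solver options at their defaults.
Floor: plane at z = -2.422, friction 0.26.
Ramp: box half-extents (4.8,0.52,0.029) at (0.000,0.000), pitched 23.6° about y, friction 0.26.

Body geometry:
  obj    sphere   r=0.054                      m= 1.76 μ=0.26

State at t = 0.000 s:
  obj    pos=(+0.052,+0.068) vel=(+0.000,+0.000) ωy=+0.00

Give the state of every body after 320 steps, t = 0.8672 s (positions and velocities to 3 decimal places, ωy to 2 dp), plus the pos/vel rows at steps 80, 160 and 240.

State at t = 0.8672 s:
  obj    pos=(+1.525,-0.576) vel=(+3.397,-1.484) ωy=+68.65

Key-timestep trajectory:
   step    t(s)  obj.x    obj.z    obj.vx   obj.vz 
     80  0.2168   +0.144  +0.028  +0.849  -0.371
    160  0.4336   +0.420  -0.093  +1.699  -0.742
    240  0.6504   +0.881  -0.294  +2.548  -1.113


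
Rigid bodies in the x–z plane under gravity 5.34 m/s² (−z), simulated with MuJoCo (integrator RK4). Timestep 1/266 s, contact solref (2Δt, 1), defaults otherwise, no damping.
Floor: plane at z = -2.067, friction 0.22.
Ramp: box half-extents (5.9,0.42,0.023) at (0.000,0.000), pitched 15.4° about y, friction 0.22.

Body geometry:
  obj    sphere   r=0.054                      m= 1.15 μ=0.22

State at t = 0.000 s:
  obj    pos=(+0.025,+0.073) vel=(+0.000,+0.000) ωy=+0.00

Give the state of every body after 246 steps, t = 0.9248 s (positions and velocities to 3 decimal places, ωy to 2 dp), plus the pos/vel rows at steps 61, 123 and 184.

State at t = 0.9248 s:
  obj    pos=(+0.443,-0.042) vel=(+0.903,-0.249) ωy=+17.34

Key-timestep trajectory:
   step    t(s)  obj.x    obj.z    obj.vx   obj.vz 
     61  0.2293   +0.051  +0.066  +0.224  -0.062
    123  0.4624   +0.129  +0.044  +0.452  -0.124
    184  0.6917   +0.259  +0.009  +0.676  -0.186
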